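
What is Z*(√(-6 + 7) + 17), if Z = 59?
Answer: 1062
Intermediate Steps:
Z*(√(-6 + 7) + 17) = 59*(√(-6 + 7) + 17) = 59*(√1 + 17) = 59*(1 + 17) = 59*18 = 1062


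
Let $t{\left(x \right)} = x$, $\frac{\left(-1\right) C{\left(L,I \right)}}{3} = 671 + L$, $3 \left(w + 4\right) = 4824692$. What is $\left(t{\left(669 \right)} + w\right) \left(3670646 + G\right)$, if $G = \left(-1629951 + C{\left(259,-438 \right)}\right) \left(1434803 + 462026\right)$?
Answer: $- \frac{14948379031101968741}{3} \approx -4.9828 \cdot 10^{18}$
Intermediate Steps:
$w = \frac{4824680}{3}$ ($w = -4 + \frac{1}{3} \cdot 4824692 = -4 + \frac{4824692}{3} = \frac{4824680}{3} \approx 1.6082 \cdot 10^{6}$)
$C{\left(L,I \right)} = -2013 - 3 L$ ($C{\left(L,I \right)} = - 3 \left(671 + L\right) = -2013 - 3 L$)
$G = -3097030478289$ ($G = \left(-1629951 - 2790\right) \left(1434803 + 462026\right) = \left(-1629951 - 2790\right) 1896829 = \left(-1632741\right) 1896829 = -3097030478289$)
$\left(t{\left(669 \right)} + w\right) \left(3670646 + G\right) = \left(669 + \frac{4824680}{3}\right) \left(3670646 - 3097030478289\right) = \frac{4826687}{3} \left(-3097026807643\right) = - \frac{14948379031101968741}{3}$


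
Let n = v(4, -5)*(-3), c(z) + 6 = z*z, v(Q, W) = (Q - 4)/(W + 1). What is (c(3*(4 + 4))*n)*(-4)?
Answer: 0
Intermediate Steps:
v(Q, W) = (-4 + Q)/(1 + W)
c(z) = -6 + z² (c(z) = -6 + z*z = -6 + z²)
n = 0 (n = ((-4 + 4)/(1 - 5))*(-3) = (0/(-4))*(-3) = -¼*0*(-3) = 0*(-3) = 0)
(c(3*(4 + 4))*n)*(-4) = ((-6 + (3*(4 + 4))²)*0)*(-4) = ((-6 + (3*8)²)*0)*(-4) = ((-6 + 24²)*0)*(-4) = ((-6 + 576)*0)*(-4) = (570*0)*(-4) = 0*(-4) = 0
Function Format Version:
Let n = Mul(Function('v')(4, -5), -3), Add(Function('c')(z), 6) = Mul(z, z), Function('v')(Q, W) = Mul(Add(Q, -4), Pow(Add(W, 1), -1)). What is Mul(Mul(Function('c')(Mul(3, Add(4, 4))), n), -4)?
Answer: 0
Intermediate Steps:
Function('v')(Q, W) = Mul(Pow(Add(1, W), -1), Add(-4, Q)) (Function('v')(Q, W) = Mul(Add(-4, Q), Pow(Add(1, W), -1)) = Mul(Pow(Add(1, W), -1), Add(-4, Q)))
Function('c')(z) = Add(-6, Pow(z, 2)) (Function('c')(z) = Add(-6, Mul(z, z)) = Add(-6, Pow(z, 2)))
n = 0 (n = Mul(Mul(Pow(Add(1, -5), -1), Add(-4, 4)), -3) = Mul(Mul(Pow(-4, -1), 0), -3) = Mul(Mul(Rational(-1, 4), 0), -3) = Mul(0, -3) = 0)
Mul(Mul(Function('c')(Mul(3, Add(4, 4))), n), -4) = Mul(Mul(Add(-6, Pow(Mul(3, Add(4, 4)), 2)), 0), -4) = Mul(Mul(Add(-6, Pow(Mul(3, 8), 2)), 0), -4) = Mul(Mul(Add(-6, Pow(24, 2)), 0), -4) = Mul(Mul(Add(-6, 576), 0), -4) = Mul(Mul(570, 0), -4) = Mul(0, -4) = 0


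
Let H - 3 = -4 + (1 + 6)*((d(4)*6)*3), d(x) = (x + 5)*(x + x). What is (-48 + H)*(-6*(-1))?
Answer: 54138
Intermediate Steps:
d(x) = 2*x*(5 + x) (d(x) = (5 + x)*(2*x) = 2*x*(5 + x))
H = 9071 (H = 3 + (-4 + (1 + 6)*(((2*4*(5 + 4))*6)*3)) = 3 + (-4 + 7*(((2*4*9)*6)*3)) = 3 + (-4 + 7*((72*6)*3)) = 3 + (-4 + 7*(432*3)) = 3 + (-4 + 7*1296) = 3 + (-4 + 9072) = 3 + 9068 = 9071)
(-48 + H)*(-6*(-1)) = (-48 + 9071)*(-6*(-1)) = 9023*6 = 54138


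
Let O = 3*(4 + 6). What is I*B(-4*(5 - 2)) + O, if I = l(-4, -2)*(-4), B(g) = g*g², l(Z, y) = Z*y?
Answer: 55326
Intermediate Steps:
O = 30 (O = 3*10 = 30)
B(g) = g³
I = -32 (I = -4*(-2)*(-4) = 8*(-4) = -32)
I*B(-4*(5 - 2)) + O = -32*(-64*(5 - 2)³) + 30 = -32*(-4*3)³ + 30 = -32*(-12)³ + 30 = -32*(-1728) + 30 = 55296 + 30 = 55326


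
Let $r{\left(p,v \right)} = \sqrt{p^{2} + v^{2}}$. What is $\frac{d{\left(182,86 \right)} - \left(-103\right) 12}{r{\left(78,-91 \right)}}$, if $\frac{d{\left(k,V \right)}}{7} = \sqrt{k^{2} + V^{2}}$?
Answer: $\frac{14 \sqrt{34442}}{221} + \frac{1236 \sqrt{85}}{1105} \approx 22.069$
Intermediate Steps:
$d{\left(k,V \right)} = 7 \sqrt{V^{2} + k^{2}}$ ($d{\left(k,V \right)} = 7 \sqrt{k^{2} + V^{2}} = 7 \sqrt{V^{2} + k^{2}}$)
$\frac{d{\left(182,86 \right)} - \left(-103\right) 12}{r{\left(78,-91 \right)}} = \frac{7 \sqrt{86^{2} + 182^{2}} - \left(-103\right) 12}{\sqrt{78^{2} + \left(-91\right)^{2}}} = \frac{7 \sqrt{7396 + 33124} - -1236}{\sqrt{6084 + 8281}} = \frac{7 \sqrt{40520} + 1236}{\sqrt{14365}} = \frac{7 \cdot 2 \sqrt{10130} + 1236}{13 \sqrt{85}} = \left(14 \sqrt{10130} + 1236\right) \frac{\sqrt{85}}{1105} = \left(1236 + 14 \sqrt{10130}\right) \frac{\sqrt{85}}{1105} = \frac{\sqrt{85} \left(1236 + 14 \sqrt{10130}\right)}{1105}$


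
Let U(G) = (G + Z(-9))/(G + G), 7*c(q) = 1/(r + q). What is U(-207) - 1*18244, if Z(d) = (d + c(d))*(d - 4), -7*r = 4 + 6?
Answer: -551363611/30222 ≈ -18244.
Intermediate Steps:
r = -10/7 (r = -(4 + 6)/7 = -1/7*10 = -10/7 ≈ -1.4286)
c(q) = 1/(7*(-10/7 + q))
Z(d) = (-4 + d)*(d + 1/(-10 + 7*d)) (Z(d) = (d + 1/(-10 + 7*d))*(d - 4) = (d + 1/(-10 + 7*d))*(-4 + d) = (-4 + d)*(d + 1/(-10 + 7*d)))
U(G) = (8554/73 + G)/(2*G) (U(G) = (G + (-4 - 9 - 9*(-10 + 7*(-9))*(-4 - 9))/(-10 + 7*(-9)))/(G + G) = (G + (-4 - 9 - 9*(-10 - 63)*(-13))/(-10 - 63))/((2*G)) = (G + (-4 - 9 - 9*(-73)*(-13))/(-73))*(1/(2*G)) = (G - (-4 - 9 - 8541)/73)*(1/(2*G)) = (G - 1/73*(-8554))*(1/(2*G)) = (G + 8554/73)*(1/(2*G)) = (8554/73 + G)*(1/(2*G)) = (8554/73 + G)/(2*G))
U(-207) - 1*18244 = (1/146)*(8554 + 73*(-207))/(-207) - 1*18244 = (1/146)*(-1/207)*(8554 - 15111) - 18244 = (1/146)*(-1/207)*(-6557) - 18244 = 6557/30222 - 18244 = -551363611/30222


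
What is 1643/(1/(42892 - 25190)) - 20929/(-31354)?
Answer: 911911859573/31354 ≈ 2.9084e+7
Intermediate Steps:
1643/(1/(42892 - 25190)) - 20929/(-31354) = 1643/(1/17702) - 20929*(-1/31354) = 1643/(1/17702) + 20929/31354 = 1643*17702 + 20929/31354 = 29084386 + 20929/31354 = 911911859573/31354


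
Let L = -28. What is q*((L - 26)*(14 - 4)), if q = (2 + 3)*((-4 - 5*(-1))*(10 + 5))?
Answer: -40500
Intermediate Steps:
q = 75 (q = 5*((-4 + 5)*15) = 5*(1*15) = 5*15 = 75)
q*((L - 26)*(14 - 4)) = 75*((-28 - 26)*(14 - 4)) = 75*(-54*10) = 75*(-540) = -40500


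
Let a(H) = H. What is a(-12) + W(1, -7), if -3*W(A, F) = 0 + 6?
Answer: -14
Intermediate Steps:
W(A, F) = -2 (W(A, F) = -(0 + 6)/3 = -1/3*6 = -2)
a(-12) + W(1, -7) = -12 - 2 = -14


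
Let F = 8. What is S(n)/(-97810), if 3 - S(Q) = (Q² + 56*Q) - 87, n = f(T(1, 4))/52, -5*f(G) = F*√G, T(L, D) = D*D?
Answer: -204653/206623625 ≈ -0.00099046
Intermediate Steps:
T(L, D) = D²
f(G) = -8*√G/5
n = -8/65 (n = -8*√(4²)/5/52 = -8*√16/5*(1/52) = -8/5*4*(1/52) = -32/5*1/52 = -8/65 ≈ -0.12308)
S(Q) = 90 - Q² - 56*Q (S(Q) = 3 - ((Q² + 56*Q) - 87) = 3 - (-87 + Q² + 56*Q) = 3 + (87 - Q² - 56*Q) = 90 - Q² - 56*Q)
S(n)/(-97810) = (90 - (-8/65)² - 56*(-8/65))/(-97810) = (90 - 1*64/4225 + 448/65)*(-1/97810) = (90 - 64/4225 + 448/65)*(-1/97810) = (409306/4225)*(-1/97810) = -204653/206623625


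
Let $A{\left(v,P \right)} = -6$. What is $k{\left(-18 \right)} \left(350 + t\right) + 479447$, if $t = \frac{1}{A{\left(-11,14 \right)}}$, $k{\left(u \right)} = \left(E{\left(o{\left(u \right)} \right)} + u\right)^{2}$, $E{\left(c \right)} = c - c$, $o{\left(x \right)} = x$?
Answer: $592793$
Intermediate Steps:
$E{\left(c \right)} = 0$
$k{\left(u \right)} = u^{2}$ ($k{\left(u \right)} = \left(0 + u\right)^{2} = u^{2}$)
$t = - \frac{1}{6}$ ($t = \frac{1}{-6} = - \frac{1}{6} \approx -0.16667$)
$k{\left(-18 \right)} \left(350 + t\right) + 479447 = \left(-18\right)^{2} \left(350 - \frac{1}{6}\right) + 479447 = 324 \cdot \frac{2099}{6} + 479447 = 113346 + 479447 = 592793$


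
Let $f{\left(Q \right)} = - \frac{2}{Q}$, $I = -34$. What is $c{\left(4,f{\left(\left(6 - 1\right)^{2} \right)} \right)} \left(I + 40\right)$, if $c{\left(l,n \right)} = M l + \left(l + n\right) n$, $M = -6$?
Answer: $- \frac{91176}{625} \approx -145.88$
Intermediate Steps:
$c{\left(l,n \right)} = - 6 l + n \left(l + n\right)$ ($c{\left(l,n \right)} = - 6 l + \left(l + n\right) n = - 6 l + n \left(l + n\right)$)
$c{\left(4,f{\left(\left(6 - 1\right)^{2} \right)} \right)} \left(I + 40\right) = \left(\left(- \frac{2}{\left(6 - 1\right)^{2}}\right)^{2} - 24 + 4 \left(- \frac{2}{\left(6 - 1\right)^{2}}\right)\right) \left(-34 + 40\right) = \left(\left(- \frac{2}{5^{2}}\right)^{2} - 24 + 4 \left(- \frac{2}{5^{2}}\right)\right) 6 = \left(\left(- \frac{2}{25}\right)^{2} - 24 + 4 \left(- \frac{2}{25}\right)\right) 6 = \left(\frac{4}{625} - 24 - \frac{8}{25}\right) 6 = \left(- \frac{15196}{625}\right) 6 = - \frac{91176}{625}$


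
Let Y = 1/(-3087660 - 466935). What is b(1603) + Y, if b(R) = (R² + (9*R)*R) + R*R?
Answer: 100473112336904/3554595 ≈ 2.8266e+7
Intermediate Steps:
b(R) = 11*R² (b(R) = (R² + 9*R²) + R² = 10*R² + R² = 11*R²)
Y = -1/3554595 (Y = 1/(-3554595) = -1/3554595 ≈ -2.8133e-7)
b(1603) + Y = 11*1603² - 1/3554595 = 11*2569609 - 1/3554595 = 28265699 - 1/3554595 = 100473112336904/3554595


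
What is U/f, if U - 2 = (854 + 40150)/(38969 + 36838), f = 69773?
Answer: 21402/587697979 ≈ 3.6417e-5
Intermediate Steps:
U = 21402/8423 (U = 2 + (854 + 40150)/(38969 + 36838) = 2 + 41004/75807 = 2 + 41004*(1/75807) = 2 + 4556/8423 = 21402/8423 ≈ 2.5409)
U/f = (21402/8423)/69773 = (21402/8423)*(1/69773) = 21402/587697979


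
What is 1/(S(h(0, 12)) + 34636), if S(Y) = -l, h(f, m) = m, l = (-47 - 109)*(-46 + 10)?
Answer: 1/29020 ≈ 3.4459e-5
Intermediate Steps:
l = 5616 (l = -156*(-36) = 5616)
S(Y) = -5616 (S(Y) = -1*5616 = -5616)
1/(S(h(0, 12)) + 34636) = 1/(-5616 + 34636) = 1/29020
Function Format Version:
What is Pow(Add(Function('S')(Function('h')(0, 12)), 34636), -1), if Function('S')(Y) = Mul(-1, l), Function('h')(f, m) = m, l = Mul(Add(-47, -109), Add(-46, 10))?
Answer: Rational(1, 29020) ≈ 3.4459e-5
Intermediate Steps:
l = 5616 (l = Mul(-156, -36) = 5616)
Function('S')(Y) = -5616 (Function('S')(Y) = Mul(-1, 5616) = -5616)
Pow(Add(Function('S')(Function('h')(0, 12)), 34636), -1) = Pow(Add(-5616, 34636), -1) = Pow(29020, -1) = Rational(1, 29020)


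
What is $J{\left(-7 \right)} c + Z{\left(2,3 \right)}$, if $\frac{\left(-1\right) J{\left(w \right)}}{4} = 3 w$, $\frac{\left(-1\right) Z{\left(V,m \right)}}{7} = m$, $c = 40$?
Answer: $3339$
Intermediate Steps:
$Z{\left(V,m \right)} = - 7 m$
$J{\left(w \right)} = - 12 w$ ($J{\left(w \right)} = - 4 \cdot 3 w = - 12 w$)
$J{\left(-7 \right)} c + Z{\left(2,3 \right)} = \left(-12\right) \left(-7\right) 40 - 21 = 84 \cdot 40 - 21 = 3360 - 21 = 3339$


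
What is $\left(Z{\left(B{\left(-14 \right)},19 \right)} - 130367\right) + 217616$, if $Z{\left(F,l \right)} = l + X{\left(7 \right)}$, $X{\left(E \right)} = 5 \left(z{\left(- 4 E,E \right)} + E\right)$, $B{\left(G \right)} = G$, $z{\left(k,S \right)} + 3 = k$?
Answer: $87148$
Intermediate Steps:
$z{\left(k,S \right)} = -3 + k$
$X{\left(E \right)} = -15 - 15 E$ ($X{\left(E \right)} = 5 \left(\left(-3 - 4 E\right) + E\right) = 5 \left(-3 - 3 E\right) = -15 - 15 E$)
$Z{\left(F,l \right)} = -120 + l$ ($Z{\left(F,l \right)} = l - 120 = -120 + l$)
$\left(Z{\left(B{\left(-14 \right)},19 \right)} - 130367\right) + 217616 = \left(\left(-120 + 19\right) - 130367\right) + 217616 = \left(-101 - 130367\right) + 217616 = -130468 + 217616 = 87148$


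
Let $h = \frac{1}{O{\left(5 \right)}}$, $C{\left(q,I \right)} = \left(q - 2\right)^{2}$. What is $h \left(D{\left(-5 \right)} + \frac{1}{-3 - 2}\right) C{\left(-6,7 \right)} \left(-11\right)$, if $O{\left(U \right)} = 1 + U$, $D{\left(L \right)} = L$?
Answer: $\frac{9152}{15} \approx 610.13$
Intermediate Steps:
$C{\left(q,I \right)} = \left(-2 + q\right)^{2}$
$h = \frac{1}{6}$ ($h = \frac{1}{1 + 5} = \frac{1}{6} \approx 0.16667$)
$h \left(D{\left(-5 \right)} + \frac{1}{-3 - 2}\right) C{\left(-6,7 \right)} \left(-11\right) = \frac{-5 + \frac{1}{-3 - 2}}{6} \left(-2 - 6\right)^{2} \left(-11\right) = \frac{-5 + \frac{1}{-5}}{6} \left(-8\right)^{2} \left(-11\right) = \frac{-5 - \frac{1}{5}}{6} \cdot 64 \left(-11\right) = \frac{1}{6} \left(- \frac{26}{5}\right) 64 \left(-11\right) = \left(- \frac{13}{15}\right) 64 \left(-11\right) = \left(- \frac{832}{15}\right) \left(-11\right) = \frac{9152}{15}$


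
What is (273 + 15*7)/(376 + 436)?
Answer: 27/58 ≈ 0.46552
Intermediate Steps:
(273 + 15*7)/(376 + 436) = (273 + 105)/812 = 378*(1/812) = 27/58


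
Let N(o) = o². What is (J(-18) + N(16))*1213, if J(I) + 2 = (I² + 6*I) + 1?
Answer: 571323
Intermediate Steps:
J(I) = -1 + I² + 6*I (J(I) = -2 + ((I² + 6*I) + 1) = -2 + (1 + I² + 6*I) = -1 + I² + 6*I)
(J(-18) + N(16))*1213 = ((-1 + (-18)² + 6*(-18)) + 16²)*1213 = ((-1 + 324 - 108) + 256)*1213 = (215 + 256)*1213 = 471*1213 = 571323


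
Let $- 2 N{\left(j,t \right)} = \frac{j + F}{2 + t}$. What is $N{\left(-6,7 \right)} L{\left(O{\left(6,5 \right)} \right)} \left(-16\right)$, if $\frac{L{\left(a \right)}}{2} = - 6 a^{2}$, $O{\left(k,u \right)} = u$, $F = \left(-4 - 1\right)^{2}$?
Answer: $- \frac{15200}{3} \approx -5066.7$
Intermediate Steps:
$F = 25$ ($F = \left(-5\right)^{2} = 25$)
$N{\left(j,t \right)} = - \frac{25 + j}{2 \left(2 + t\right)}$ ($N{\left(j,t \right)} = - \frac{\left(j + 25\right) \frac{1}{2 + t}}{2} = - \frac{\left(25 + j\right) \frac{1}{2 + t}}{2} = - \frac{\frac{1}{2 + t} \left(25 + j\right)}{2} = - \frac{25 + j}{2 \left(2 + t\right)}$)
$L{\left(a \right)} = - 12 a^{2}$ ($L{\left(a \right)} = 2 \left(- 6 a^{2}\right) = - 12 a^{2}$)
$N{\left(-6,7 \right)} L{\left(O{\left(6,5 \right)} \right)} \left(-16\right) = \frac{-25 - -6}{2 \left(2 + 7\right)} \left(- 12 \cdot 5^{2}\right) \left(-16\right) = \frac{-25 + 6}{2 \cdot 9} \left(\left(-12\right) 25\right) \left(-16\right) = \frac{1}{2} \cdot \frac{1}{9} \left(-19\right) \left(-300\right) \left(-16\right) = \left(- \frac{19}{18}\right) \left(-300\right) \left(-16\right) = \frac{950}{3} \left(-16\right) = - \frac{15200}{3}$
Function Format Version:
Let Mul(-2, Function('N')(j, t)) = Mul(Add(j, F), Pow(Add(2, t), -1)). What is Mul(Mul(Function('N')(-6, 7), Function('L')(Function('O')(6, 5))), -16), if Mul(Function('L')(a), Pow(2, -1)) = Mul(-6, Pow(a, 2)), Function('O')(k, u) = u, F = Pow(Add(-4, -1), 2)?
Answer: Rational(-15200, 3) ≈ -5066.7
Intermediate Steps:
F = 25 (F = Pow(-5, 2) = 25)
Function('N')(j, t) = Mul(Rational(-1, 2), Pow(Add(2, t), -1), Add(25, j)) (Function('N')(j, t) = Mul(Rational(-1, 2), Mul(Add(j, 25), Pow(Add(2, t), -1))) = Mul(Rational(-1, 2), Mul(Add(25, j), Pow(Add(2, t), -1))) = Mul(Rational(-1, 2), Mul(Pow(Add(2, t), -1), Add(25, j))) = Mul(Rational(-1, 2), Pow(Add(2, t), -1), Add(25, j)))
Function('L')(a) = Mul(-12, Pow(a, 2)) (Function('L')(a) = Mul(2, Mul(-6, Pow(a, 2))) = Mul(-12, Pow(a, 2)))
Mul(Mul(Function('N')(-6, 7), Function('L')(Function('O')(6, 5))), -16) = Mul(Mul(Mul(Rational(1, 2), Pow(Add(2, 7), -1), Add(-25, Mul(-1, -6))), Mul(-12, Pow(5, 2))), -16) = Mul(Mul(Mul(Rational(1, 2), Pow(9, -1), Add(-25, 6)), Mul(-12, 25)), -16) = Mul(Mul(Mul(Rational(1, 2), Rational(1, 9), -19), -300), -16) = Mul(Mul(Rational(-19, 18), -300), -16) = Mul(Rational(950, 3), -16) = Rational(-15200, 3)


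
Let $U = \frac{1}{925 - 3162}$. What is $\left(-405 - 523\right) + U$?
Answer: $- \frac{2075937}{2237} \approx -928.0$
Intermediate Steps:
$U = - \frac{1}{2237}$ ($U = \frac{1}{-2237} = - \frac{1}{2237} \approx -0.00044703$)
$\left(-405 - 523\right) + U = \left(-405 - 523\right) - \frac{1}{2237} = -928 - \frac{1}{2237} = - \frac{2075937}{2237}$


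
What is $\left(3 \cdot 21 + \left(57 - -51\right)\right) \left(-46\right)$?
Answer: $-7866$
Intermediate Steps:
$\left(3 \cdot 21 + \left(57 - -51\right)\right) \left(-46\right) = \left(63 + \left(57 + 51\right)\right) \left(-46\right) = \left(63 + 108\right) \left(-46\right) = 171 \left(-46\right) = -7866$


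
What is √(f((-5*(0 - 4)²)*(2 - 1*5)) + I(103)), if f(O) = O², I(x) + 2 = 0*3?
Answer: √57598 ≈ 240.00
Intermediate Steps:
I(x) = -2 (I(x) = -2 + 0*3 = -2 + 0 = -2)
√(f((-5*(0 - 4)²)*(2 - 1*5)) + I(103)) = √(((-5*(0 - 4)²)*(2 - 1*5))² - 2) = √(((-5*(-4)²)*(2 - 5))² - 2) = √((-5*16*(-3))² - 2) = √((-80*(-3))² - 2) = √(240² - 2) = √(57600 - 2) = √57598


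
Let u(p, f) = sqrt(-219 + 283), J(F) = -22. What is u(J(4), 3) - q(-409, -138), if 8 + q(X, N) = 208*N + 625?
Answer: 28095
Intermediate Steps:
q(X, N) = 617 + 208*N (q(X, N) = -8 + (208*N + 625) = -8 + (625 + 208*N) = 617 + 208*N)
u(p, f) = 8 (u(p, f) = sqrt(64) = 8)
u(J(4), 3) - q(-409, -138) = 8 - (617 + 208*(-138)) = 8 - (617 - 28704) = 8 - 1*(-28087) = 8 + 28087 = 28095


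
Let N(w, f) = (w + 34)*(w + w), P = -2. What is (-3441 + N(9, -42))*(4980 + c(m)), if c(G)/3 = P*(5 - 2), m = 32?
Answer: -13233654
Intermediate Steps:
c(G) = -18 (c(G) = 3*(-2*(5 - 2)) = 3*(-2*3) = 3*(-6) = -18)
N(w, f) = 2*w*(34 + w) (N(w, f) = (34 + w)*(2*w) = 2*w*(34 + w))
(-3441 + N(9, -42))*(4980 + c(m)) = (-3441 + 2*9*(34 + 9))*(4980 - 18) = (-3441 + 2*9*43)*4962 = (-3441 + 774)*4962 = -2667*4962 = -13233654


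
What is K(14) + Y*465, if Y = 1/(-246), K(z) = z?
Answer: 993/82 ≈ 12.110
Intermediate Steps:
Y = -1/246 ≈ -0.0040650
K(14) + Y*465 = 14 - 1/246*465 = 14 - 155/82 = 993/82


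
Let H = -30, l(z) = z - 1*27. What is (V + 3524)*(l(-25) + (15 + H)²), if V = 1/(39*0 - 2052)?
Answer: 1251005731/2052 ≈ 6.0965e+5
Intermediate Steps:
l(z) = -27 + z (l(z) = z - 27 = -27 + z)
V = -1/2052 (V = 1/(0 - 2052) = 1/(-2052) = -1/2052 ≈ -0.00048733)
(V + 3524)*(l(-25) + (15 + H)²) = (-1/2052 + 3524)*((-27 - 25) + (15 - 30)²) = 7231247*(-52 + (-15)²)/2052 = 7231247*(-52 + 225)/2052 = (7231247/2052)*173 = 1251005731/2052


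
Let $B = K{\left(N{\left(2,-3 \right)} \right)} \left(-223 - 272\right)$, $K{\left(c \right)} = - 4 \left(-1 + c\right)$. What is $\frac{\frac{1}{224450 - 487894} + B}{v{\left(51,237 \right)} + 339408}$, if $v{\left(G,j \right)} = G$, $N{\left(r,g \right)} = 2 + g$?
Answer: $- \frac{1043238241}{89428436796} \approx -0.011666$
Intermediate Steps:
$K{\left(c \right)} = 4 - 4 c$
$B = -3960$ ($B = \left(4 - 4 \left(2 - 3\right)\right) \left(-223 - 272\right) = \left(4 - -4\right) \left(-495\right) = \left(4 + 4\right) \left(-495\right) = 8 \left(-495\right) = -3960$)
$\frac{\frac{1}{224450 - 487894} + B}{v{\left(51,237 \right)} + 339408} = \frac{\frac{1}{224450 - 487894} - 3960}{51 + 339408} = \frac{\frac{1}{-263444} - 3960}{339459} = \left(- \frac{1}{263444} - 3960\right) \frac{1}{339459} = \left(- \frac{1043238241}{263444}\right) \frac{1}{339459} = - \frac{1043238241}{89428436796}$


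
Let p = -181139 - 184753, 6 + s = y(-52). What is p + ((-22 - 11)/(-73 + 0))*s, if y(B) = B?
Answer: -26712030/73 ≈ -3.6592e+5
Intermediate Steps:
s = -58 (s = -6 - 52 = -58)
p = -365892
p + ((-22 - 11)/(-73 + 0))*s = -365892 + ((-22 - 11)/(-73 + 0))*(-58) = -365892 - 33/(-73)*(-58) = -365892 - 33*(-1/73)*(-58) = -365892 + (33/73)*(-58) = -365892 - 1914/73 = -26712030/73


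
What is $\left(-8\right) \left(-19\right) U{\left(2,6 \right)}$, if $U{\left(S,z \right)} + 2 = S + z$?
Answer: $912$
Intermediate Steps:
$U{\left(S,z \right)} = -2 + S + z$ ($U{\left(S,z \right)} = -2 + \left(S + z\right) = -2 + S + z$)
$\left(-8\right) \left(-19\right) U{\left(2,6 \right)} = \left(-8\right) \left(-19\right) \left(-2 + 2 + 6\right) = 152 \cdot 6 = 912$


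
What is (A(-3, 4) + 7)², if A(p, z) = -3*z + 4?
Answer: 1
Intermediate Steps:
A(p, z) = 4 - 3*z
(A(-3, 4) + 7)² = ((4 - 3*4) + 7)² = ((4 - 12) + 7)² = (-8 + 7)² = (-1)² = 1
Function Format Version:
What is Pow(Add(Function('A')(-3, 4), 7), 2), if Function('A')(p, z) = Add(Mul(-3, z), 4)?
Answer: 1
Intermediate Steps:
Function('A')(p, z) = Add(4, Mul(-3, z))
Pow(Add(Function('A')(-3, 4), 7), 2) = Pow(Add(Add(4, Mul(-3, 4)), 7), 2) = Pow(Add(Add(4, -12), 7), 2) = Pow(Add(-8, 7), 2) = Pow(-1, 2) = 1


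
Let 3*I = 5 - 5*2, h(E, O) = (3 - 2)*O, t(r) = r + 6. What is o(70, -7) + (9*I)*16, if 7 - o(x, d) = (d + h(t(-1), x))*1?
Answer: -296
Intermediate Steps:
t(r) = 6 + r
h(E, O) = O (h(E, O) = 1*O = O)
I = -5/3 (I = (5 - 5*2)/3 = (5 - 10)/3 = (⅓)*(-5) = -5/3 ≈ -1.6667)
o(x, d) = 7 - d - x (o(x, d) = 7 - (d + x) = 7 + (-d - x) = 7 - d - x)
o(70, -7) + (9*I)*16 = (7 - 1*(-7) - 1*70) + (9*(-5/3))*16 = (7 + 7 - 70) - 15*16 = -56 - 240 = -296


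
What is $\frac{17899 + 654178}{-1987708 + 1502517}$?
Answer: $- \frac{96011}{69313} \approx -1.3852$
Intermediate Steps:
$\frac{17899 + 654178}{-1987708 + 1502517} = \frac{672077}{-485191} = 672077 \left(- \frac{1}{485191}\right) = - \frac{96011}{69313}$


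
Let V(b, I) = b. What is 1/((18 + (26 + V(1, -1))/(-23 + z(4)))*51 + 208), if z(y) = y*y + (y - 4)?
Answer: 7/6505 ≈ 0.0010761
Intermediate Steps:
z(y) = -4 + y + y**2 (z(y) = y**2 + (-4 + y) = -4 + y + y**2)
1/((18 + (26 + V(1, -1))/(-23 + z(4)))*51 + 208) = 1/((18 + (26 + 1)/(-23 + (-4 + 4 + 4**2)))*51 + 208) = 1/((18 + 27/(-23 + (-4 + 4 + 16)))*51 + 208) = 1/((18 + 27/(-23 + 16))*51 + 208) = 1/((18 + 27/(-7))*51 + 208) = 1/((18 + 27*(-1/7))*51 + 208) = 1/((18 - 27/7)*51 + 208) = 1/((99/7)*51 + 208) = 1/(5049/7 + 208) = 1/(6505/7) = 7/6505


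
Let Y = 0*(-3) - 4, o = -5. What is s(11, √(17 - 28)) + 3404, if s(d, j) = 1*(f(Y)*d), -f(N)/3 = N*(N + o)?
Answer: 2216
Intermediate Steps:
Y = -4 (Y = 0 - 4 = -4)
f(N) = -3*N*(-5 + N) (f(N) = -3*N*(N - 5) = -3*N*(-5 + N))
s(d, j) = -108*d (s(d, j) = 1*((3*(-4)*(5 - 1*(-4)))*d) = 1*((3*(-4)*(5 + 4))*d) = 1*((3*(-4)*9)*d) = 1*(-108*d) = -108*d)
s(11, √(17 - 28)) + 3404 = -108*11 + 3404 = -1188 + 3404 = 2216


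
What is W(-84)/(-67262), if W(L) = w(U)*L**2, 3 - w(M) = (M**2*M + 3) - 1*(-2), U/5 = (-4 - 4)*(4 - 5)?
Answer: 225799056/33631 ≈ 6714.0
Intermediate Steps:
U = 40 (U = 5*((-4 - 4)*(4 - 5)) = 5*(-8*(-1)) = 5*8 = 40)
w(M) = -2 - M**3 (w(M) = 3 - ((M**2*M + 3) - 1*(-2)) = 3 - ((M**3 + 3) + 2) = 3 - ((3 + M**3) + 2) = 3 - (5 + M**3) = 3 + (-5 - M**3) = -2 - M**3)
W(L) = -64002*L**2 (W(L) = (-2 - 1*40**3)*L**2 = (-2 - 1*64000)*L**2 = (-2 - 64000)*L**2 = -64002*L**2)
W(-84)/(-67262) = -64002*(-84)**2/(-67262) = -64002*7056*(-1/67262) = -451598112*(-1/67262) = 225799056/33631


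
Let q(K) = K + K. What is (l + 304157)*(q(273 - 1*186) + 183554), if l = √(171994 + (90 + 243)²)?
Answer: 55882157296 + 183728*√282883 ≈ 5.5980e+10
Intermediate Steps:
q(K) = 2*K
l = √282883 (l = √(171994 + 333²) = √(171994 + 110889) = √282883 ≈ 531.87)
(l + 304157)*(q(273 - 1*186) + 183554) = (√282883 + 304157)*(2*(273 - 1*186) + 183554) = (304157 + √282883)*(2*(273 - 186) + 183554) = (304157 + √282883)*(2*87 + 183554) = (304157 + √282883)*(174 + 183554) = (304157 + √282883)*183728 = 55882157296 + 183728*√282883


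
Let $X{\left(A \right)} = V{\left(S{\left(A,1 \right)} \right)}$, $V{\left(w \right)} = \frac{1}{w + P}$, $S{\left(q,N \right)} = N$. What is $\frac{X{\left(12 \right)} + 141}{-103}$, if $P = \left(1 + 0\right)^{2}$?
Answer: $- \frac{283}{206} \approx -1.3738$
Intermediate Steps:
$P = 1$ ($P = 1^{2} = 1$)
$V{\left(w \right)} = \frac{1}{1 + w}$ ($V{\left(w \right)} = \frac{1}{w + 1} = \frac{1}{1 + w}$)
$X{\left(A \right)} = \frac{1}{2}$ ($X{\left(A \right)} = \frac{1}{1 + 1} = \frac{1}{2}$)
$\frac{X{\left(12 \right)} + 141}{-103} = \frac{\frac{1}{2} + 141}{-103} = \left(- \frac{1}{103}\right) \frac{283}{2} = - \frac{283}{206}$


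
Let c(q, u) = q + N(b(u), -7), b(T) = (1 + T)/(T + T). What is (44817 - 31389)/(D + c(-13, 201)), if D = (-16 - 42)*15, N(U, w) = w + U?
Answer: -2699028/178789 ≈ -15.096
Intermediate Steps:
b(T) = (1 + T)/(2*T) (b(T) = (1 + T)/((2*T)) = (1 + T)*(1/(2*T)) = (1 + T)/(2*T))
N(U, w) = U + w
c(q, u) = -7 + q + (1 + u)/(2*u) (c(q, u) = q + ((1 + u)/(2*u) - 7) = q + (-7 + (1 + u)/(2*u)) = -7 + q + (1 + u)/(2*u))
D = -870 (D = -58*15 = -870)
(44817 - 31389)/(D + c(-13, 201)) = (44817 - 31389)/(-870 + (-13/2 - 13 + (1/2)/201)) = 13428/(-870 + (-13/2 - 13 + (1/2)*(1/201))) = 13428/(-870 + (-13/2 - 13 + 1/402)) = 13428/(-870 - 3919/201) = 13428/(-178789/201) = 13428*(-201/178789) = -2699028/178789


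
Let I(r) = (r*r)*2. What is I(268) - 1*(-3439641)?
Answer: 3583289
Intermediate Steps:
I(r) = 2*r² (I(r) = r²*2 = 2*r²)
I(268) - 1*(-3439641) = 2*268² - 1*(-3439641) = 2*71824 + 3439641 = 143648 + 3439641 = 3583289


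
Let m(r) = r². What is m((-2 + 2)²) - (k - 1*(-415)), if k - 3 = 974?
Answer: -1392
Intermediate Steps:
k = 977 (k = 3 + 974 = 977)
m((-2 + 2)²) - (k - 1*(-415)) = ((-2 + 2)²)² - (977 - 1*(-415)) = (0²)² - (977 + 415) = 0² - 1*1392 = 0 - 1392 = -1392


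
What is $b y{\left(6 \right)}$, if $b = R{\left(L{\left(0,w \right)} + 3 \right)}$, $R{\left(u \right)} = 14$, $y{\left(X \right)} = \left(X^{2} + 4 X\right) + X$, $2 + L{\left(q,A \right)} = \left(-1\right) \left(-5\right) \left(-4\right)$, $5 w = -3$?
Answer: $924$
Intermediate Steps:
$w = - \frac{3}{5}$ ($w = \frac{1}{5} \left(-3\right) = - \frac{3}{5} \approx -0.6$)
$L{\left(q,A \right)} = -22$ ($L{\left(q,A \right)} = -2 + \left(-1\right) \left(-5\right) \left(-4\right) = -2 + 5 \left(-4\right) = -2 - 20 = -22$)
$y{\left(X \right)} = X^{2} + 5 X$
$b = 14$
$b y{\left(6 \right)} = 14 \cdot 6 \left(5 + 6\right) = 14 \cdot 6 \cdot 11 = 14 \cdot 66 = 924$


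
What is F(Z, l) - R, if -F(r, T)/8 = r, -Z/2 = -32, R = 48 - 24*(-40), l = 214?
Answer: -1520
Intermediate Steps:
R = 1008 (R = 48 + 960 = 1008)
Z = 64 (Z = -2*(-32) = 64)
F(r, T) = -8*r
F(Z, l) - R = -8*64 - 1*1008 = -512 - 1008 = -1520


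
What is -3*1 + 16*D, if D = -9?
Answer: -147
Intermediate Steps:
-3*1 + 16*D = -3*1 + 16*(-9) = -3 - 144 = -147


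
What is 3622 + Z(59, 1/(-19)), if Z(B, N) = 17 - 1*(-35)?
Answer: 3674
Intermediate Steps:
Z(B, N) = 52 (Z(B, N) = 17 + 35 = 52)
3622 + Z(59, 1/(-19)) = 3622 + 52 = 3674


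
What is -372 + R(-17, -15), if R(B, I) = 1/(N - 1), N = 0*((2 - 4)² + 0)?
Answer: -373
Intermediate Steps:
N = 0 (N = 0*((-2)² + 0) = 0*(4 + 0) = 0*4 = 0)
R(B, I) = -1 (R(B, I) = 1/(0 - 1) = 1/(-1) = -1)
-372 + R(-17, -15) = -372 - 1 = -373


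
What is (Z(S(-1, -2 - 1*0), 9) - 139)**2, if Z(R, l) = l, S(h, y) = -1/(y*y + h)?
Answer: 16900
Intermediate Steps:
S(h, y) = -1/(h + y**2) (S(h, y) = -1/(y**2 + h) = -1/(h + y**2))
(Z(S(-1, -2 - 1*0), 9) - 139)**2 = (9 - 139)**2 = (-130)**2 = 16900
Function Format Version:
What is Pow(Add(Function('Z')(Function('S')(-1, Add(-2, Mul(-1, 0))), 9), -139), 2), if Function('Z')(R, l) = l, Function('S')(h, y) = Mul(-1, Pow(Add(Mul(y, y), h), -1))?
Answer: 16900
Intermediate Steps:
Function('S')(h, y) = Mul(-1, Pow(Add(h, Pow(y, 2)), -1)) (Function('S')(h, y) = Mul(-1, Pow(Add(Pow(y, 2), h), -1)) = Mul(-1, Pow(Add(h, Pow(y, 2)), -1)))
Pow(Add(Function('Z')(Function('S')(-1, Add(-2, Mul(-1, 0))), 9), -139), 2) = Pow(Add(9, -139), 2) = Pow(-130, 2) = 16900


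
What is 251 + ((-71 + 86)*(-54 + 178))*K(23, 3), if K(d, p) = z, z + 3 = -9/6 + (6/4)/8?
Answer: -31081/4 ≈ -7770.3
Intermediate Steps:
z = -69/16 (z = -3 + (-9/6 + (6/4)/8) = -3 + (-9*1/6 + (6*(1/4))*(1/8)) = -3 + (-3/2 + (3/2)*(1/8)) = -3 + (-3/2 + 3/16) = -3 - 21/16 = -69/16 ≈ -4.3125)
K(d, p) = -69/16
251 + ((-71 + 86)*(-54 + 178))*K(23, 3) = 251 + ((-71 + 86)*(-54 + 178))*(-69/16) = 251 + (15*124)*(-69/16) = 251 + 1860*(-69/16) = 251 - 32085/4 = -31081/4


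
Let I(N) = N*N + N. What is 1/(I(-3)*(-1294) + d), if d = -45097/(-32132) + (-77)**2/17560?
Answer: -141059480/1094940199233 ≈ -0.00012883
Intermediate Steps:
I(N) = N + N**2 (I(N) = N**2 + N = N + N**2)
d = 245603487/141059480 (d = -45097*(-1/32132) + 5929*(1/17560) = 45097/32132 + 5929/17560 = 245603487/141059480 ≈ 1.7411)
1/(I(-3)*(-1294) + d) = 1/(-3*(1 - 3)*(-1294) + 245603487/141059480) = 1/(-3*(-2)*(-1294) + 245603487/141059480) = 1/(6*(-1294) + 245603487/141059480) = 1/(-7764 + 245603487/141059480) = 1/(-1094940199233/141059480) = -141059480/1094940199233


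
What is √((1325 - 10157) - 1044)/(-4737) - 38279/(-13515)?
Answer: 38279/13515 - 2*I*√2469/4737 ≈ 2.8323 - 0.020979*I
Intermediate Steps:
√((1325 - 10157) - 1044)/(-4737) - 38279/(-13515) = √(-8832 - 1044)*(-1/4737) - 38279*(-1/13515) = √(-9876)*(-1/4737) + 38279/13515 = (2*I*√2469)*(-1/4737) + 38279/13515 = -2*I*√2469/4737 + 38279/13515 = 38279/13515 - 2*I*√2469/4737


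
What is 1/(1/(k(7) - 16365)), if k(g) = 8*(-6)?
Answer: -16413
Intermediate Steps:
k(g) = -48
1/(1/(k(7) - 16365)) = 1/(1/(-48 - 16365)) = 1/(1/(-16413)) = 1/(-1/16413) = -16413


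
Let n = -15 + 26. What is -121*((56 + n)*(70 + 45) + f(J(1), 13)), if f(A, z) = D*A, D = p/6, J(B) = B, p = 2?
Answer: -2797036/3 ≈ -9.3235e+5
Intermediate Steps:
n = 11
D = ⅓ (D = 2/6 = 2*(⅙) = ⅓ ≈ 0.33333)
f(A, z) = A/3
-121*((56 + n)*(70 + 45) + f(J(1), 13)) = -121*((56 + 11)*(70 + 45) + (⅓)*1) = -121*(67*115 + ⅓) = -121*(7705 + ⅓) = -121*23116/3 = -2797036/3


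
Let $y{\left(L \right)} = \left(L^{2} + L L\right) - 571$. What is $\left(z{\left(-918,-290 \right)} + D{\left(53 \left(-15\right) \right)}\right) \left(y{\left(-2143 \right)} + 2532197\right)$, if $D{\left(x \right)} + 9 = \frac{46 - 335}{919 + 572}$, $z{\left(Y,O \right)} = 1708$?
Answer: $\frac{9892339323360}{497} \approx 1.9904 \cdot 10^{10}$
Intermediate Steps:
$D{\left(x \right)} = - \frac{13708}{1491}$ ($D{\left(x \right)} = -9 + \frac{46 - 335}{919 + 572} = -9 - \frac{289}{1491} = - \frac{13708}{1491}$)
$y{\left(L \right)} = -571 + 2 L^{2}$ ($y{\left(L \right)} = \left(L^{2} + L^{2}\right) - 571 = 2 L^{2} - 571 = -571 + 2 L^{2}$)
$\left(z{\left(-918,-290 \right)} + D{\left(53 \left(-15\right) \right)}\right) \left(y{\left(-2143 \right)} + 2532197\right) = \left(1708 - \frac{13708}{1491}\right) \left(\left(-571 + 2 \left(-2143\right)^{2}\right) + 2532197\right) = \frac{2532920 \left(\left(-571 + 2 \cdot 4592449\right) + 2532197\right)}{1491} = \frac{2532920 \left(\left(-571 + 9184898\right) + 2532197\right)}{1491} = \frac{2532920 \left(9184327 + 2532197\right)}{1491} = \frac{2532920}{1491} \cdot 11716524 = \frac{9892339323360}{497}$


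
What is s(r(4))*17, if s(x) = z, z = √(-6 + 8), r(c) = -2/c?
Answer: 17*√2 ≈ 24.042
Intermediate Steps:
z = √2 ≈ 1.4142
s(x) = √2
s(r(4))*17 = √2*17 = 17*√2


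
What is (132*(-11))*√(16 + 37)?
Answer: -1452*√53 ≈ -10571.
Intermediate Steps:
(132*(-11))*√(16 + 37) = -1452*√53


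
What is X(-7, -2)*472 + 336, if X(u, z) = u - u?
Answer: 336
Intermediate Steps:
X(u, z) = 0
X(-7, -2)*472 + 336 = 0*472 + 336 = 0 + 336 = 336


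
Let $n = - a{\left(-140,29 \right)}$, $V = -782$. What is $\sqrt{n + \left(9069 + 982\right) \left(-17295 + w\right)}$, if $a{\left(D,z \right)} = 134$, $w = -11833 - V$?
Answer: $2 i \sqrt{71226445} \approx 16879.0 i$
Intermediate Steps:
$w = -11051$ ($w = -11833 - -782 = -11833 + 782 = -11051$)
$n = -134$ ($n = \left(-1\right) 134 = -134$)
$\sqrt{n + \left(9069 + 982\right) \left(-17295 + w\right)} = \sqrt{-134 + \left(9069 + 982\right) \left(-17295 - 11051\right)} = \sqrt{-134 + 10051 \left(-28346\right)} = \sqrt{-134 - 284905646} = \sqrt{-284905780} = 2 i \sqrt{71226445}$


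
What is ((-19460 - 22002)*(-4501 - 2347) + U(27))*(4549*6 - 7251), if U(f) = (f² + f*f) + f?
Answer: 5690874350223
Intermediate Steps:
U(f) = f + 2*f² (U(f) = (f² + f²) + f = 2*f² + f = f + 2*f²)
((-19460 - 22002)*(-4501 - 2347) + U(27))*(4549*6 - 7251) = ((-19460 - 22002)*(-4501 - 2347) + 27*(1 + 2*27))*(4549*6 - 7251) = (-41462*(-6848) + 27*(1 + 54))*(27294 - 7251) = (283931776 + 27*55)*20043 = (283931776 + 1485)*20043 = 283933261*20043 = 5690874350223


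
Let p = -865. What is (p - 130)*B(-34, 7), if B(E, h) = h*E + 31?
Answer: 205965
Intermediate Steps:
B(E, h) = 31 + E*h (B(E, h) = E*h + 31 = 31 + E*h)
(p - 130)*B(-34, 7) = (-865 - 130)*(31 - 34*7) = -995*(31 - 238) = -995*(-207) = 205965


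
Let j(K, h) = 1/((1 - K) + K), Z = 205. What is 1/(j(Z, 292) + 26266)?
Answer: 1/26267 ≈ 3.8071e-5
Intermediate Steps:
j(K, h) = 1 (j(K, h) = 1/1 = 1)
1/(j(Z, 292) + 26266) = 1/(1 + 26266) = 1/26267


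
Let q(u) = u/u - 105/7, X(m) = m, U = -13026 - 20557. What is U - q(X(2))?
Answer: -33569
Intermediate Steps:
U = -33583
q(u) = -14 (q(u) = 1 - 105*⅐ = 1 - 15 = -14)
U - q(X(2)) = -33583 - 1*(-14) = -33583 + 14 = -33569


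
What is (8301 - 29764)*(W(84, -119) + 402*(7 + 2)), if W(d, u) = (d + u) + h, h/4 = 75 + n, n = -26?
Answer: -81108677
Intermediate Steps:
h = 196 (h = 4*(75 - 26) = 4*49 = 196)
W(d, u) = 196 + d + u (W(d, u) = (d + u) + 196 = 196 + d + u)
(8301 - 29764)*(W(84, -119) + 402*(7 + 2)) = (8301 - 29764)*((196 + 84 - 119) + 402*(7 + 2)) = -21463*(161 + 402*9) = -21463*(161 + 3618) = -21463*3779 = -81108677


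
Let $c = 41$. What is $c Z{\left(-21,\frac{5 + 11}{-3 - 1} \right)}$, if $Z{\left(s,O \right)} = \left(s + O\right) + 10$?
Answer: $-615$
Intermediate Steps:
$Z{\left(s,O \right)} = 10 + O + s$ ($Z{\left(s,O \right)} = \left(O + s\right) + 10 = 10 + O + s$)
$c Z{\left(-21,\frac{5 + 11}{-3 - 1} \right)} = 41 \left(10 + \frac{5 + 11}{-3 - 1} - 21\right) = 41 \left(10 + \frac{16}{-4} - 21\right) = 41 \left(10 + 16 \left(- \frac{1}{4}\right) - 21\right) = 41 \left(10 - 4 - 21\right) = 41 \left(-15\right) = -615$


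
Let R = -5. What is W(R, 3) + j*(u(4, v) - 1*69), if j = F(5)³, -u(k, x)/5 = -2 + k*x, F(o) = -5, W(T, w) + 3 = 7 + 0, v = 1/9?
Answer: 68911/9 ≈ 7656.8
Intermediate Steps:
v = ⅑ ≈ 0.11111
W(T, w) = 4 (W(T, w) = -3 + (7 + 0) = -3 + 7 = 4)
u(k, x) = 10 - 5*k*x (u(k, x) = -5*(-2 + k*x) = 10 - 5*k*x)
j = -125 (j = (-5)³ = -125)
W(R, 3) + j*(u(4, v) - 1*69) = 4 - 125*((10 - 5*4*⅑) - 1*69) = 4 - 125*((10 - 20/9) - 69) = 4 - 125*(70/9 - 69) = 4 - 125*(-551/9) = 4 + 68875/9 = 68911/9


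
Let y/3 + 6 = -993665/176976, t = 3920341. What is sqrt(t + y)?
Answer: sqrt(852680325668937)/14748 ≈ 1980.0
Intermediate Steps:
y = -2055521/58992 (y = -18 + 3*(-993665/176976) = -18 - 993665/58992 = -2055521/58992 ≈ -34.844)
sqrt(t + y) = sqrt(3920341 - 2055521/58992) = sqrt(231266700751/58992) = sqrt(852680325668937)/14748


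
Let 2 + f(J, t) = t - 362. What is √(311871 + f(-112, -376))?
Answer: √311131 ≈ 557.79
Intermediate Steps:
f(J, t) = -364 + t (f(J, t) = -2 + (t - 362) = -2 + (-362 + t) = -364 + t)
√(311871 + f(-112, -376)) = √(311871 + (-364 - 376)) = √(311871 - 740) = √311131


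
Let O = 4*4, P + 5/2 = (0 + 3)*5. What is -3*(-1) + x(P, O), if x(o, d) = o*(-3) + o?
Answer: -22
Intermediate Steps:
P = 25/2 (P = -5/2 + (0 + 3)*5 = -5/2 + 3*5 = -5/2 + 15 = 25/2 ≈ 12.500)
O = 16
x(o, d) = -2*o (x(o, d) = -3*o + o = -2*o)
-3*(-1) + x(P, O) = -3*(-1) - 2*25/2 = 3 - 25 = -22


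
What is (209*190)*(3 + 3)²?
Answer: 1429560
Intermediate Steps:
(209*190)*(3 + 3)² = 39710*6² = 39710*36 = 1429560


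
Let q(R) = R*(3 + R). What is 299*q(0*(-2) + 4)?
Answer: 8372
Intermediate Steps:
299*q(0*(-2) + 4) = 299*((0*(-2) + 4)*(3 + (0*(-2) + 4))) = 299*((0 + 4)*(3 + (0 + 4))) = 299*(4*(3 + 4)) = 299*(4*7) = 299*28 = 8372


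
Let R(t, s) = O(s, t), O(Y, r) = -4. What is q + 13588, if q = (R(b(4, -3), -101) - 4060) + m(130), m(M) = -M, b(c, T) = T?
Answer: 9394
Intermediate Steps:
R(t, s) = -4
q = -4194 (q = (-4 - 4060) - 1*130 = -4064 - 130 = -4194)
q + 13588 = -4194 + 13588 = 9394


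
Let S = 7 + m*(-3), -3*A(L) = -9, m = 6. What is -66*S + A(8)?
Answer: 729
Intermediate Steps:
A(L) = 3 (A(L) = -⅓*(-9) = 3)
S = -11 (S = 7 + 6*(-3) = 7 - 18 = -11)
-66*S + A(8) = -66*(-11) + 3 = 726 + 3 = 729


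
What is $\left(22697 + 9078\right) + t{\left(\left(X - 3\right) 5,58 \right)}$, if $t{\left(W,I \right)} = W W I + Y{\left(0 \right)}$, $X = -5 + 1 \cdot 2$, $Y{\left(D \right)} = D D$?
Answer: $83975$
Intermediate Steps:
$Y{\left(D \right)} = D^{2}$
$X = -3$ ($X = -5 + 2 = -3$)
$t{\left(W,I \right)} = I W^{2}$ ($t{\left(W,I \right)} = W W I + 0^{2} = W^{2} I + 0 = I W^{2} + 0 = I W^{2}$)
$\left(22697 + 9078\right) + t{\left(\left(X - 3\right) 5,58 \right)} = \left(22697 + 9078\right) + 58 \left(\left(-3 - 3\right) 5\right)^{2} = 31775 + 58 \left(\left(-6\right) 5\right)^{2} = 31775 + 58 \left(-30\right)^{2} = 31775 + 58 \cdot 900 = 31775 + 52200 = 83975$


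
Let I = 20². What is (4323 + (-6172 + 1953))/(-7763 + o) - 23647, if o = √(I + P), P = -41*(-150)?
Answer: -1424912723845/60257619 - 520*√262/60257619 ≈ -23647.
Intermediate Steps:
P = 6150
I = 400
o = 5*√262 (o = √(400 + 6150) = √6550 = 5*√262 ≈ 80.932)
(4323 + (-6172 + 1953))/(-7763 + o) - 23647 = (4323 + (-6172 + 1953))/(-7763 + 5*√262) - 23647 = (4323 - 4219)/(-7763 + 5*√262) - 23647 = 104/(-7763 + 5*√262) - 23647 = -23647 + 104/(-7763 + 5*√262)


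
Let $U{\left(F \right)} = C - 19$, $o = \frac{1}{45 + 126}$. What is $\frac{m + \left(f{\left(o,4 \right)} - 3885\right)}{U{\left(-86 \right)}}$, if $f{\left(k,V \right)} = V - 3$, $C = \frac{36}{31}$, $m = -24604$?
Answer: $\frac{883128}{553} \approx 1597.0$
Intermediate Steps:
$o = \frac{1}{171} \approx 0.005848$
$C = \frac{36}{31}$ ($C = 36 \cdot \frac{1}{31} = \frac{36}{31} \approx 1.1613$)
$U{\left(F \right)} = - \frac{553}{31}$ ($U{\left(F \right)} = \frac{36}{31} - 19 = - \frac{553}{31}$)
$f{\left(k,V \right)} = -3 + V$ ($f{\left(k,V \right)} = V - 3 = -3 + V$)
$\frac{m + \left(f{\left(o,4 \right)} - 3885\right)}{U{\left(-86 \right)}} = \frac{-24604 + \left(\left(-3 + 4\right) - 3885\right)}{- \frac{553}{31}} = \left(-24604 + \left(1 - 3885\right)\right) \left(- \frac{31}{553}\right) = \left(-24604 - 3884\right) \left(- \frac{31}{553}\right) = \left(-28488\right) \left(- \frac{31}{553}\right) = \frac{883128}{553}$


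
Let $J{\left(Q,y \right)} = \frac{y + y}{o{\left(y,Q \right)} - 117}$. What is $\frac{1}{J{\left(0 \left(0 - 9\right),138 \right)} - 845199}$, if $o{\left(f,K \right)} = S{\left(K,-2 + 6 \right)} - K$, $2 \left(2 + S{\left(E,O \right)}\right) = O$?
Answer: $- \frac{39}{32962853} \approx -1.1832 \cdot 10^{-6}$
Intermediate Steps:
$S{\left(E,O \right)} = -2 + \frac{O}{2}$
$o{\left(f,K \right)} = - K$ ($o{\left(f,K \right)} = \left(-2 + \frac{-2 + 6}{2}\right) - K = \left(-2 + \frac{1}{2} \cdot 4\right) - K = \left(-2 + 2\right) - K = 0 - K = - K$)
$J{\left(Q,y \right)} = \frac{2 y}{-117 - Q}$ ($J{\left(Q,y \right)} = \frac{y + y}{- Q - 117} = \frac{2 y}{-117 - Q}$)
$\frac{1}{J{\left(0 \left(0 - 9\right),138 \right)} - 845199} = \frac{1}{\left(-2\right) 138 \frac{1}{117 + 0 \left(0 - 9\right)} - 845199} = \frac{1}{\left(-2\right) 138 \frac{1}{117 + 0 \left(-9\right)} - 845199} = \frac{1}{\left(-2\right) 138 \frac{1}{117 + 0} - 845199} = \frac{1}{\left(-2\right) 138 \cdot \frac{1}{117} - 845199} = \frac{1}{- \frac{92}{39} - 845199} = \frac{1}{- \frac{32962853}{39}} = - \frac{39}{32962853}$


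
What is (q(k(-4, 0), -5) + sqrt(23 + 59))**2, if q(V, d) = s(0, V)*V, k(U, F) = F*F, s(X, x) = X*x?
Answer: 82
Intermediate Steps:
k(U, F) = F**2
q(V, d) = 0 (q(V, d) = (0*V)*V = 0*V = 0)
(q(k(-4, 0), -5) + sqrt(23 + 59))**2 = (0 + sqrt(23 + 59))**2 = (0 + sqrt(82))**2 = (sqrt(82))**2 = 82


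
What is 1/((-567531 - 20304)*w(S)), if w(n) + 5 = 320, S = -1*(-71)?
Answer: -1/185168025 ≈ -5.4005e-9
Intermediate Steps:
S = 71
w(n) = 315 (w(n) = -5 + 320 = 315)
1/((-567531 - 20304)*w(S)) = 1/(-567531 - 20304*315) = (1/315)/(-587835) = -1/587835*1/315 = -1/185168025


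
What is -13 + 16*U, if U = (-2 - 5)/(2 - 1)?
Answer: -125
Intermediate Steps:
U = -7 (U = -7/1 = -7*1 = -7)
-13 + 16*U = -13 + 16*(-7) = -13 - 112 = -125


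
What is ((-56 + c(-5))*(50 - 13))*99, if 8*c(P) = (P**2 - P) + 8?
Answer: -750915/4 ≈ -1.8773e+5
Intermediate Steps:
c(P) = 1 - P/8 + P**2/8 (c(P) = ((P**2 - P) + 8)/8 = (8 + P**2 - P)/8 = 1 - P/8 + P**2/8)
((-56 + c(-5))*(50 - 13))*99 = ((-56 + (1 - 1/8*(-5) + (1/8)*(-5)**2))*(50 - 13))*99 = ((-56 + (1 + 5/8 + (1/8)*25))*37)*99 = ((-56 + (1 + 5/8 + 25/8))*37)*99 = ((-56 + 19/4)*37)*99 = -205/4*37*99 = -7585/4*99 = -750915/4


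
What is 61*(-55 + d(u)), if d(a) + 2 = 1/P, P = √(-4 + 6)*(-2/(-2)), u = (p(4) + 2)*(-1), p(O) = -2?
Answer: -3477 + 61*√2/2 ≈ -3433.9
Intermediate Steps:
u = 0 (u = (-2 + 2)*(-1) = 0*(-1) = 0)
P = √2 (P = √2*(-2*(-½)) = √2*1 = √2 ≈ 1.4142)
d(a) = -2 + √2/2 (d(a) = -2 + 1/(√2) = -2 + √2/2)
61*(-55 + d(u)) = 61*(-55 + (-2 + √2/2)) = 61*(-57 + √2/2) = -3477 + 61*√2/2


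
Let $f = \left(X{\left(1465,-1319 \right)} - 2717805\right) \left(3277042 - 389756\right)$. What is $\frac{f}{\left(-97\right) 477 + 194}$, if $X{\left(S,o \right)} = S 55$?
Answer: $\frac{1522887451556}{9215} \approx 1.6526 \cdot 10^{8}$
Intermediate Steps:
$X{\left(S,o \right)} = 55 S$
$f = -7614437257780$ ($f = \left(55 \cdot 1465 - 2717805\right) \left(3277042 - 389756\right) = \left(80575 - 2717805\right) 2887286 = \left(-2637230\right) 2887286 = -7614437257780$)
$\frac{f}{\left(-97\right) 477 + 194} = - \frac{7614437257780}{\left(-97\right) 477 + 194} = - \frac{7614437257780}{-46269 + 194} = - \frac{7614437257780}{-46075} = \left(-7614437257780\right) \left(- \frac{1}{46075}\right) = \frac{1522887451556}{9215}$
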